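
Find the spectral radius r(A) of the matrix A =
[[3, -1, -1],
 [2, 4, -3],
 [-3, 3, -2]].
r(A) ≈ 4.1196

The eigenvalues of A are the roots of its characteristic polynomial. With M = A (coefficients from the trace, the sum of principal 2x2 minors, and det A):
  p(λ) = det(λ I - M) = λ^3 - 5λ^2 + 6λ + 28.
No integer candidate from the rational root theorem (±divisors of 28) is a root, so the roots are irrational. The cubic discriminant is Δ = -22252 < 0, so there is one real root and a complex-conjugate pair. p(-2) = -12 and p(-1) = 16 have opposite signs, so a root lies in (-2, -1); Newton's method refines it to λ ≈ -1.6498. Dividing out (λ - (-1.6498)) leaves approximately λ^2 - 6.6498λ + 16.9712. For λ^2 - 6.6498λ + 16.9712 the discriminant is -23.6645. It is negative, so the remaining roots are the complex-conjugate pair λ ≈ 3.3249 ± 2.4323i. Their product equals the constant term, so |λ|^2 ≈ 16.9712 and |λ| ≈ 4.1196.
Thus the eigenvalues (to 4 decimals) are -1.6498 (modulus 1.6498); 3.3249 ± 2.4323i (modulus 4.1196). The spectral radius is the largest modulus: r(A) ≈ 4.1196. (Cross-check: r(A) ≤ ||A||_2 ≈ 6.1789; equality holds whenever A is normal, though it can also hold for some non-normal A.)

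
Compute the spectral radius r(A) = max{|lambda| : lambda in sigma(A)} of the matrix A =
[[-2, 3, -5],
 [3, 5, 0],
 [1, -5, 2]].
r(A) ≈ 7.2724

The eigenvalues of A are the roots of its characteristic polynomial. With M = A (coefficients from the trace, the sum of principal 2x2 minors, and det A):
  p(λ) = det(λ I - M) = λ^3 - 5λ^2 - 8λ - 62.
No integer candidate from the rational root theorem (±divisors of 62) is a root, so the roots are irrational. The cubic discriminant is Δ = -175780 < 0, so there is one real root and a complex-conjugate pair. p(7) = -20 and p(8) = 66 have opposite signs, so a root lies in (7, 8); Newton's method refines it to λ ≈ 7.2724. Dividing out (λ - (7.2724)) leaves approximately λ^2 + 2.2724λ + 8.5254. For λ^2 + 2.2724λ + 8.5254 the discriminant is -28.9381. It is negative, so the remaining roots are the complex-conjugate pair λ ≈ -1.1362 ± 2.6897i. Their product equals the constant term, so |λ|^2 ≈ 8.5254 and |λ| ≈ 2.9198.
Thus the eigenvalues (to 4 decimals) are 7.2724 (modulus 7.2724); -1.1362 ± 2.6897i (modulus 2.9198). The spectral radius is the largest modulus: r(A) ≈ 7.2724. (Cross-check: r(A) ≤ ||A||_2 ≈ 8.5592; equality holds whenever A is normal, though it can also hold for some non-normal A.)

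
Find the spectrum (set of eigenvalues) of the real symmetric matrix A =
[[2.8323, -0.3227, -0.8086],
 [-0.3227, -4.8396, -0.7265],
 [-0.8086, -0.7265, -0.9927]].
sigma(A) ≈ {-5, -1, 3}

A is real symmetric, so its spectrum consists of real eigenvalues. Expanding the characteristic polynomial of the displayed matrix gives
  det(λ I - A) = p(λ) = λ^3 + (3)λ^2 + (-13)λ + (-15).
Solving p(λ) = 0 yields eigenvalues ≈ -5, -1, 3. (A is shown rounded to 4 decimals, so these recover the underlying integer eigenvalues to within that precision.)
Verification: the trace of A = -3 equals the sum of eigenvalues -3, and det(A) ≈ 15.0008 matches the eigenvalue product 15.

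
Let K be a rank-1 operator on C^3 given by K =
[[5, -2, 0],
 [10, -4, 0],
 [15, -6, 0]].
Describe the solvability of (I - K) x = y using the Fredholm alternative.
(I - K) is singular (det(I - K) = 0, i.e. 1 ∈ sigma(K)). (I - K) x = y is solvable iff y ⊥ ker((I - K)^*) = span{(5, -2, 0)}, i.e. iff 5y_1 - 2y_2 = 0. When solvable, the solutions are x = y + c·(1, 2, 3), c arbitrary (ker(I - K) = span{(1, 2, 3)}, dimension 1).

K has rank 1, so it is an outer product K = u v^T: every row of K is a multiple of one row vector. Reading off the entries, u = (1, 2, 3) and v = (5, -2, 0) (row i of K equals u_i·v^T). A rank-one matrix u v^T satisfies K u = u (v·u) and kills the (2)-dimensional subspace v^⊥, so its characteristic polynomial is lambda^2 (lambda - v·u) with v·u = tr K = 1. Hence the eigenvalues of I - K are 1 (multiplicity 2) and 1 - (1) = 0, so det(I - K) = 0. (Direct check: I - K =
[[-4, 2, 0],
 [-10, 5, 0],
 [-15, 6, 1]]
has determinant 0.) So 1 is an eigenvalue of K and (I - K) is not invertible. The finite-dimensional Fredholm alternative says: either (I - K) is invertible, or ker(I - K) ≠ {0} and then range(I - K) = ker((I - K)^*)^⊥, with dim ker(I - K) = dim ker((I - K)^*). We are in the second case, so we need both kernels. Kernel of I - K: (I - K) u = u - u (v·u) = u - u = 0, so ker(I - K) = span{u} = span{(1, 2, 3)} (it is exactly 1-dimensional because rank(I - K) = 2). Kernel of the adjoint: K is real, so (I - K)^* = I - K^T = I - v u^T, and (I - v u^T) v = v - v (u·v) = 0; hence ker((I - K)^*) = span{v} = span{(5, -2, 0)}. Therefore (I - K) x = y is solvable iff <y, v> = 0, i.e. iff 5y_1 - 2y_2 = 0. When this holds, K y = u (v·y) = 0, so (I - K) y = y and x = y is a particular solution; the full solution set is the line x = y + c·u = y + c·(1, 2, 3), c ∈ C.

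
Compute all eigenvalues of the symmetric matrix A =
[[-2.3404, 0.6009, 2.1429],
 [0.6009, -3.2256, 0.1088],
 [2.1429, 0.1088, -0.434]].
sigma(A) ≈ {-4, -3, 1}

A is real symmetric, so its spectrum consists of real eigenvalues. Expanding the characteristic polynomial of the displayed matrix gives
  det(λ I - A) = p(λ) = λ^3 + (6)λ^2 + (5)λ + (-12).
Solving p(λ) = 0 yields eigenvalues ≈ -4, -3, 1. (A is shown rounded to 4 decimals, so these recover the underlying integer eigenvalues to within that precision.)
Verification: the trace of A = -6 equals the sum of eigenvalues -6, and det(A) ≈ 12.0003 matches the eigenvalue product 12.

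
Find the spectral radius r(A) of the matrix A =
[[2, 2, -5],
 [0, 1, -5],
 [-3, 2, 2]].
r(A) ≈ 5.6805

The eigenvalues of A are the roots of its characteristic polynomial. With M = A (coefficients from the trace, the sum of principal 2x2 minors, and det A):
  p(λ) = det(λ I - M) = λ^3 - 5λ^2 + 3λ - 39.
No integer candidate from the rational root theorem (±divisors of 39) is a root, so the roots are irrational. The cubic discriminant is Δ = -49920 < 0, so there is one real root and a complex-conjugate pair. p(5) = -24 and p(6) = 15 have opposite signs, so a root lies in (5, 6); Newton's method refines it to λ ≈ 5.6805. Dividing out (λ - (5.6805)) leaves approximately λ^2 + 0.6805λ + 6.8656. For λ^2 + 0.6805λ + 6.8656 the discriminant is -26.9993. It is negative, so the remaining roots are the complex-conjugate pair λ ≈ -0.3403 ± 2.598i. Their product equals the constant term, so |λ|^2 ≈ 6.8656 and |λ| ≈ 2.6202.
Thus the eigenvalues (to 4 decimals) are 5.6805 (modulus 5.6805); -0.3403 ± 2.598i (modulus 2.6202). The spectral radius is the largest modulus: r(A) ≈ 5.6805. (Cross-check: r(A) ≤ ||A||_2 ≈ 7.832; equality holds whenever A is normal, though it can also hold for some non-normal A.)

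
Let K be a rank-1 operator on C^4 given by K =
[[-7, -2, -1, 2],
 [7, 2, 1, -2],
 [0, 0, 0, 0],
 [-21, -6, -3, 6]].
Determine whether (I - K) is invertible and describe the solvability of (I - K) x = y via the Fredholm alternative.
(I - K) is singular (det(I - K) = 0, i.e. 1 ∈ sigma(K)). (I - K) x = y is solvable iff y ⊥ ker((I - K)^*) = span{(-7, -2, -1, 2)}, i.e. iff -7y_1 - 2y_2 - y_3 + 2y_4 = 0. When solvable, the solutions are x = y + c·(1, -1, 0, 3), c arbitrary (ker(I - K) = span{(1, -1, 0, 3)}, dimension 1).

K has rank 1, so it is an outer product K = u v^T: every row of K is a multiple of one row vector. Reading off the entries, u = (1, -1, 0, 3) and v = (-7, -2, -1, 2) (row i of K equals u_i·v^T). A rank-one matrix u v^T satisfies K u = u (v·u) and kills the (3)-dimensional subspace v^⊥, so its characteristic polynomial is lambda^3 (lambda - v·u) with v·u = tr K = 1. Hence the eigenvalues of I - K are 1 (multiplicity 3) and 1 - (1) = 0, so det(I - K) = 0. (Direct check: I - K =
[[8, 2, 1, -2],
 [-7, -1, -1, 2],
 [0, 0, 1, 0],
 [21, 6, 3, -5]]
has determinant 0.) So 1 is an eigenvalue of K and (I - K) is not invertible. The finite-dimensional Fredholm alternative says: either (I - K) is invertible, or ker(I - K) ≠ {0} and then range(I - K) = ker((I - K)^*)^⊥, with dim ker(I - K) = dim ker((I - K)^*). We are in the second case, so we need both kernels. Kernel of I - K: (I - K) u = u - u (v·u) = u - u = 0, so ker(I - K) = span{u} = span{(1, -1, 0, 3)} (it is exactly 1-dimensional because rank(I - K) = 3). Kernel of the adjoint: K is real, so (I - K)^* = I - K^T = I - v u^T, and (I - v u^T) v = v - v (u·v) = 0; hence ker((I - K)^*) = span{v} = span{(-7, -2, -1, 2)}. Therefore (I - K) x = y is solvable iff <y, v> = 0, i.e. iff -7y_1 - 2y_2 - y_3 + 2y_4 = 0. When this holds, K y = u (v·y) = 0, so (I - K) y = y and x = y is a particular solution; the full solution set is the line x = y + c·u = y + c·(1, -1, 0, 3), c ∈ C.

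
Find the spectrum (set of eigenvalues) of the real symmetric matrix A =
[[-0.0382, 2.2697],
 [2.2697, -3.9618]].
sigma(A) ≈ {-5, 1}

A is real symmetric, so its spectrum consists of real eigenvalues. Expanding the characteristic polynomial of the displayed matrix gives
  det(λ I - A) = p(λ) = λ^2 + (4)λ + (-5).
Solving p(λ) = 0 yields eigenvalues ≈ -5, 1. (A is shown rounded to 4 decimals, so these recover the underlying integer eigenvalues to within that precision.)
Verification: the trace of A = -4 equals the sum of eigenvalues -4, and det(A) ≈ -5.0002 matches the eigenvalue product -5.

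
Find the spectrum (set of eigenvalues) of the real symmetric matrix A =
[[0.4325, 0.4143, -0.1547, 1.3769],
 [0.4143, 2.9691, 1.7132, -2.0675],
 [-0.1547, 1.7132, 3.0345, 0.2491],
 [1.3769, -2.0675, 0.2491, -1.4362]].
sigma(A) ≈ {-3, 1, 2, 5}

A is real symmetric, so its spectrum consists of real eigenvalues. Expanding the characteristic polynomial of the displayed matrix gives
  det(λ I - A) = p(λ) = λ^4 + (-5)λ^3 + (-7)λ^2 + (41)λ + (-30).
Solving p(λ) = 0 yields eigenvalues ≈ -3, 1, 2, 5. (A is shown rounded to 4 decimals, so these recover the underlying integer eigenvalues to within that precision.)
Verification: the trace of A = 5 equals the sum of eigenvalues 5, and det(A) ≈ -29.9992 matches the eigenvalue product -30.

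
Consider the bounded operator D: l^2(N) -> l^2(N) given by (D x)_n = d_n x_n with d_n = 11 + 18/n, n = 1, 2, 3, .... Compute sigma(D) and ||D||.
sigma(D) = {11 + 18/n : n ≥ 1} ∪ {11}; ||D|| = 29

A bounded diagonal operator on l^2 with diagonal entries d_n has spectrum equal to the closure of {d_n : n ≥ 1}: every d_n is an eigenvalue (with eigenvector e_n), so {d_n} ⊂ sigma(D); the spectrum is closed, so its closure is too; and for lambda not in the closure, (D - lambda I) has bounded inverse (the diagonal entries 1/(d_n - lambda) are bounded). For our sequence d_n = 11 + 18/n, n = 1, 2, 3, ...:
  - {d_n} = {11 + 18/n : n ≥ 1}; the only limit point is 11
  - closure = {11 + 18/n : n ≥ 1} ∪ {11}
For the norm: a diagonal operator has ||D|| = sup_n |d_n|. Here d_n = 11 + 18/n is positive and decreasing, so sup_n |d_n| = d_1 = 11 + 18 = 29. So ||D|| = 29.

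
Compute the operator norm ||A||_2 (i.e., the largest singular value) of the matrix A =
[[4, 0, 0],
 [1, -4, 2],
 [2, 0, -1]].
||A||_2 ≈ 4.9243 (= sqrt(largest eigenvalue of A^T A))

||A||_2 = sigma_max(A) = sqrt(lambda_max(A^T A)). Form the symmetric matrix M = A^T A =
[[21, -4, 0],
 [-4, 16, -8],
 [0, -8, 5]].
Its characteristic polynomial (trace, sum of principal 2x2 minors, determinant of M give the coefficients) is
  p(λ) = det(λ I - M) = λ^3 - 42λ^2 + 441λ - 256.
No integer candidate from the rational root theorem (±divisors of 256) is a root, so the roots are irrational. The cubic discriminant is Δ = 7713792 > 0, so there are three distinct real roots. p(0) = -256 and p(1) = 144 have opposite signs, so a root lies in (0, 1); Newton's method refines it to λ ≈ 0.6161. p(17) = 16 and p(18) = -94 have opposite signs, so a root lies in (17, 18); Newton's method refines it to λ ≈ 17.1347. p(24) = -40 and p(25) = 144 have opposite signs, so a root lies in (24, 25); Newton's method refines it to λ ≈ 24.2492. Check (Vieta): the three roots sum to 42, matching tr M = 42.
So the eigenvalues of A^T A are ≈ 0.6161, 17.1347, 24.2492 (all ≥ 0, as they must be for A^T A). The largest is λ_max ≈ 24.2492, hence ||A||_2 = sqrt(λ_max) ≈ 4.9243.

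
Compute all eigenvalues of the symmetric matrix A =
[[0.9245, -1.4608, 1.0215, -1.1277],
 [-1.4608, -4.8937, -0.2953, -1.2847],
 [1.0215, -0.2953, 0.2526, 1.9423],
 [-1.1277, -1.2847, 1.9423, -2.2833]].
sigma(A) ≈ {-6, -3, 1, 2}

A is real symmetric, so its spectrum consists of real eigenvalues. Expanding the characteristic polynomial of the displayed matrix gives
  det(λ I - A) = p(λ) = λ^4 + (6)λ^3 + (-7)λ^2 + (-35.9982)λ + (35.999).
Solving p(λ) = 0 yields eigenvalues ≈ -6, -3, 1, 2. (A is shown rounded to 4 decimals, so these recover the underlying integer eigenvalues to within that precision.)
Verification: the trace of A = -6 equals the sum of eigenvalues -6, and det(A) ≈ 35.9990 matches the eigenvalue product 36.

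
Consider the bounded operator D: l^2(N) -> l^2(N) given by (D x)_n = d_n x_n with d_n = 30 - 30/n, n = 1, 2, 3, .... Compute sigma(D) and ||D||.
sigma(D) = {30 - 30/n : n ≥ 1} ∪ {30}; ||D|| = 30

A bounded diagonal operator on l^2 with diagonal entries d_n has spectrum equal to the closure of {d_n : n ≥ 1}: every d_n is an eigenvalue (with eigenvector e_n), so {d_n} ⊂ sigma(D); the spectrum is closed, so its closure is too; and for lambda not in the closure, (D - lambda I) has bounded inverse (the diagonal entries 1/(d_n - lambda) are bounded). For our sequence d_n = 30 - 30/n, n = 1, 2, 3, ...:
  - {d_n} = {30 - 30/n : n ≥ 1}; the only limit point is 30
  - closure = {30 - 30/n : n ≥ 1} ∪ {30}
For the norm: a diagonal operator has ||D|| = sup_n |d_n|. Here d_n = 30 - 30/n increases monotonically from d_1 = 0 toward 30, with all terms in [0, 30); so sup_n |d_n| = 30 (the supremum is the limit, not attained). So ||D|| = 30.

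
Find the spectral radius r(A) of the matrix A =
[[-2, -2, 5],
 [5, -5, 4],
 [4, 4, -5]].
r(A) ≈ 8.1879

The eigenvalues of A are the roots of its characteristic polynomial. With M = A (coefficients from the trace, the sum of principal 2x2 minors, and det A):
  p(λ) = det(λ I - M) = λ^3 + 12λ^2 + 19λ - 100.
No integer candidate from the rational root theorem (±divisors of 100) is a root, so the roots are irrational. The cubic discriminant is Δ = 35348 > 0, so there are three distinct real roots. p(-9) = -28 and p(-8) = 4 have opposite signs, so a root lies in (-9, -8); Newton's method refines it to λ ≈ -8.1879. p(-6) = 2 and p(-5) = -20 have opposite signs, so a root lies in (-6, -5); Newton's method refines it to λ ≈ -5.8868. p(2) = -6 and p(3) = 92 have opposite signs, so a root lies in (2, 3); Newton's method refines it to λ ≈ 2.0747. Check (Vieta): the three roots sum to -12, matching tr M = -12.
Thus the eigenvalues (to 4 decimals) are -8.1879 (modulus 8.1879); -5.8868 (modulus 5.8868); 2.0747 (modulus 2.0747). The spectral radius is the largest modulus: r(A) ≈ 8.1879. (Cross-check: r(A) ≤ ||A||_2 ≈ 10.3412; equality holds whenever A is normal, though it can also hold for some non-normal A.)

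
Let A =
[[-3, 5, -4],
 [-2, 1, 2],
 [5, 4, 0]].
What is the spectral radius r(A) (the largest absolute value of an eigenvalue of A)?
r(A) ≈ 6.1013

The eigenvalues of A are the roots of its characteristic polynomial. With M = A (coefficients from the trace, the sum of principal 2x2 minors, and det A):
  p(λ) = det(λ I - M) = λ^3 + 2λ^2 + 19λ - 126.
No integer candidate from the rational root theorem (±divisors of 126) is a root, so the roots are irrational. The cubic discriminant is Δ = -536796 < 0, so there is one real root and a complex-conjugate pair. p(3) = -24 and p(4) = 46 have opposite signs, so a root lies in (3, 4); Newton's method refines it to λ ≈ 3.3847. Dividing out (λ - (3.3847)) leaves approximately λ^2 + 5.3847λ + 37.2259. For λ^2 + 5.3847λ + 37.2259 the discriminant is -119.9083. It is negative, so the remaining roots are the complex-conjugate pair λ ≈ -2.6924 ± 5.4751i. Their product equals the constant term, so |λ|^2 ≈ 37.2259 and |λ| ≈ 6.1013.
Thus the eigenvalues (to 4 decimals) are 3.3847 (modulus 3.3847); -2.6924 ± 5.4751i (modulus 6.1013). The spectral radius is the largest modulus: r(A) ≈ 6.1013. (Cross-check: r(A) ≤ ||A||_2 ≈ 7.227; equality holds whenever A is normal, though it can also hold for some non-normal A.)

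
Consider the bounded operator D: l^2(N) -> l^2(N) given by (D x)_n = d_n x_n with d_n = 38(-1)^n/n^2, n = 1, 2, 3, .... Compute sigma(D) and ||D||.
sigma(D) = {38(-1)^n/n^2 : n ≥ 1} ∪ {0}; ||D|| = 38

A bounded diagonal operator on l^2 with diagonal entries d_n has spectrum equal to the closure of {d_n : n ≥ 1}: every d_n is an eigenvalue (with eigenvector e_n), so {d_n} ⊂ sigma(D); the spectrum is closed, so its closure is too; and for lambda not in the closure, (D - lambda I) has bounded inverse (the diagonal entries 1/(d_n - lambda) are bounded). For our sequence d_n = 38(-1)^n/n^2, n = 1, 2, 3, ...:
  - {d_n} = {38(-1)^n/n^2 : n ≥ 1}; the only limit point is 0
  - closure = {38(-1)^n/n^2 : n ≥ 1} ∪ {0}
For the norm: a diagonal operator has ||D|| = sup_n |d_n|. Here |d_n| = 38/n^2 is decreasing, so sup_n |d_n| = |d_1| = 38. So ||D|| = 38.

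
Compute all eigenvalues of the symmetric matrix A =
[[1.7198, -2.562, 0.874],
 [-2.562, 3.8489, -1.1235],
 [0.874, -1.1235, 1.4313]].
sigma(A) ≈ {0, 1, 6}

A is real symmetric, so its spectrum consists of real eigenvalues. Expanding the characteristic polynomial of the displayed matrix gives
  det(λ I - A) = p(λ) = λ^3 + (-7)λ^2 + (6)λ + (0).
Solving p(λ) = 0 yields eigenvalues ≈ 0, 1, 6. (A is shown rounded to 4 decimals, so these recover the underlying integer eigenvalues to within that precision.)
Verification: the trace of A = 7 equals the sum of eigenvalues 7, and det(A) ≈ -0.0000 matches the eigenvalue product 0.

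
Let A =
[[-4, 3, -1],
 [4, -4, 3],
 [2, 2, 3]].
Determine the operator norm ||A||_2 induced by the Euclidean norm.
||A||_2 ≈ 8.2124 (= sqrt(largest eigenvalue of A^T A))

||A||_2 = sigma_max(A) = sqrt(lambda_max(A^T A)). Form the symmetric matrix M = A^T A =
[[36, -24, 22],
 [-24, 29, -9],
 [22, -9, 19]].
Its characteristic polynomial (trace, sum of principal 2x2 minors, determinant of M give the coefficients) is
  p(λ) = det(λ I - M) = λ^3 - 84λ^2 + 1138λ - 1444.
No integer candidate from the rational root theorem (±divisors of 1444) is a root, so the roots are irrational. The cubic discriminant is Δ = 2247660464 > 0, so there are three distinct real roots. p(1) = -389 and p(2) = 504 have opposite signs, so a root lies in (1, 2); Newton's method refines it to λ ≈ 1.414. p(15) = 101 and p(16) = -644 have opposite signs, so a root lies in (15, 16); Newton's method refines it to λ ≈ 15.1418. p(67) = -1511 and p(68) = 1956 have opposite signs, so a root lies in (67, 68); Newton's method refines it to λ ≈ 67.4443. Check (Vieta): the three roots sum to 84, matching tr M = 84.
So the eigenvalues of A^T A are ≈ 1.414, 15.1418, 67.4443 (all ≥ 0, as they must be for A^T A). The largest is λ_max ≈ 67.4443, hence ||A||_2 = sqrt(λ_max) ≈ 8.2124.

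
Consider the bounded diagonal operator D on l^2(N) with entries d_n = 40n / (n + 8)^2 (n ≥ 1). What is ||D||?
||D|| = 5/4 (attained at n = 8)

For D diagonal, ||D|| = sup_n |d_n|. Treat f(x) = 40x / (x + 8)^2 for real x > 0. By the quotient rule, f'(x) = 40(8 - x)/(x + 8)^3, which is positive for x < 8 and negative for x > 8. So f has a unique maximum at x = 8, and since 8 is a positive integer, the supremum over n ≥ 1 is attained at n = 8: d_8 = 40·8/(8 + 8)^2 = 40·8/256 = 5/4. Hence ||D|| = 5/4.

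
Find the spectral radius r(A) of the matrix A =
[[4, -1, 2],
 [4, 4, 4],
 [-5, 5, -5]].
r(A) ≈ 5.7947

The eigenvalues of A are the roots of its characteristic polynomial. With M = A (coefficients from the trace, the sum of principal 2x2 minors, and det A):
  p(λ) = det(λ I - M) = λ^3 - 3λ^2 - 30λ + 80.
No integer candidate from the rational root theorem (±divisors of 80) is a root, so the roots are irrational. The cubic discriminant is Δ = 81540 > 0, so there are three distinct real roots. p(-6) = -64 and p(-5) = 30 have opposite signs, so a root lies in (-6, -5); Newton's method refines it to λ ≈ -5.367. p(2) = 16 and p(3) = -10 have opposite signs, so a root lies in (2, 3); Newton's method refines it to λ ≈ 2.5723. p(5) = -20 and p(6) = 8 have opposite signs, so a root lies in (5, 6); Newton's method refines it to λ ≈ 5.7947. Check (Vieta): the three roots sum to 3, matching tr M = 3.
Thus the eigenvalues (to 4 decimals) are -5.367 (modulus 5.367); 2.5723 (modulus 2.5723); 5.7947 (modulus 5.7947). The spectral radius is the largest modulus: r(A) ≈ 5.7947. (Cross-check: r(A) ≤ ||A||_2 ≈ 10.2454; equality holds whenever A is normal, though it can also hold for some non-normal A.)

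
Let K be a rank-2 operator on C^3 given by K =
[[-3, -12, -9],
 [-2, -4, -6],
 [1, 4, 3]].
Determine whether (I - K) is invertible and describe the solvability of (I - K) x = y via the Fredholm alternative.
(I - K) is invertible (det(I - K) = 5 ≠ 0), so for every y in C^3 the equation (I - K) x = y has a unique solution.

K has rank 2 and factors as K = U V^T = u1 v1^T + u2 v2^T with u1 = (3, 2, -1), v1 = (-1, -2, -3), u2 = (-3, 0, 1), v2 = (0, 2, 0) (multiplying out reproduces the displayed K). The nonzero eigenvalues of U V^T coincide with those of the 2 x 2 matrix G = V^T U = [[v1·u1, v1·u2], [v2·u1, v2·u2]] = [[-4, 0], [4, 0]], and by the Sylvester determinant identity det(I_3 - U V^T) = det(I_2 - V^T U) = det([[5, 0], [-4, 1]]) = (5)(1) - (0)(-4) = 5. (Direct check: I - K =
[[4, 12, 9],
 [2, 5, 6],
 [-1, -4, -2]]
has determinant 5.) The finite-dimensional Fredholm alternative says: either (I - K) is invertible, or ker(I - K) ≠ {0} and then range(I - K) = ker((I - K)^*)^⊥, with dim ker(I - K) = dim ker((I - K)^*). Since det(I - K) ≠ 0, 1 is not an eigenvalue of K and ker(I - K) = {0}, so we are in the first case: for every y there is a unique x = (I - K)^(-1) y. (Explicitly, by the Woodbury identity, (I - U V^T)^(-1) = I + U (I_2 - G)^(-1) V^T.)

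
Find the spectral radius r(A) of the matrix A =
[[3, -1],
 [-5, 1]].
r(A) = (4 + sqrt(24))/2 ≈ 4.4495

The eigenvalues of A are the roots of its characteristic polynomial. With M = A (coefficients from the trace and determinant):
  p(λ) = det(λ I - M) = λ^2 - 4λ - 2.
For λ^2 - 4λ - 2 the discriminant is 24. It is nonnegative but not a perfect square, so the roots are real and irrational: λ = (4 ± sqrt(24))/2 ≈ 4.4495, -0.4495.
Thus the eigenvalues (to 4 decimals) are 4.4495 (modulus 4.4495); -0.4495 (modulus 0.4495). The spectral radius is the largest modulus: r(A) = (4 + sqrt(24))/2 ≈ 4.4495. (Cross-check: r(A) ≤ ||A||_2 ≈ 5.9907; equality holds whenever A is normal, though it can also hold for some non-normal A.)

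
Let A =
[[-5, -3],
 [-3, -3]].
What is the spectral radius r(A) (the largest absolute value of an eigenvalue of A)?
r(A) = (8 + sqrt(40))/2 ≈ 7.1623

The eigenvalues of A are the roots of its characteristic polynomial. With M = A (coefficients from the trace and determinant):
  p(λ) = det(λ I - M) = λ^2 + 8λ + 6.
For λ^2 + 8λ + 6 the discriminant is 40. It is nonnegative but not a perfect square, so the roots are real and irrational: λ = (-8 ± sqrt(40))/2 ≈ -0.8377, -7.1623.
Thus the eigenvalues (to 4 decimals) are -0.8377 (modulus 0.8377); -7.1623 (modulus 7.1623). The spectral radius is the largest modulus: r(A) = (8 + sqrt(40))/2 ≈ 7.1623. (Cross-check: r(A) ≤ ||A||_2 ≈ 7.1623; equality holds whenever A is normal, though it can also hold for some non-normal A.)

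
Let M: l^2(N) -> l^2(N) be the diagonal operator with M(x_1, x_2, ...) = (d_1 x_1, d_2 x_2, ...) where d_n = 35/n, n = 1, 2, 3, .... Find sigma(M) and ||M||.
sigma(M) = {35/n : n ≥ 1} ∪ {0}; ||M|| = 35

A bounded diagonal operator on l^2 with diagonal entries d_n has spectrum equal to the closure of {d_n : n ≥ 1}: every d_n is an eigenvalue (with eigenvector e_n), so {d_n} ⊂ sigma(M); the spectrum is closed, so its closure is too; and for lambda not in the closure, (M - lambda I) has bounded inverse (the diagonal entries 1/(d_n - lambda) are bounded). For our sequence d_n = 35/n, n = 1, 2, 3, ...:
  - {d_n} = {35/n : n ≥ 1}; the only limit point is 0
  - closure = {35/n : n ≥ 1} ∪ {0}
For the norm: a diagonal operator has ||M|| = sup_n |d_n|. Here d_n = 35/n is positive and decreasing, so sup_n |d_n| = d_1 = 35. So ||M|| = 35.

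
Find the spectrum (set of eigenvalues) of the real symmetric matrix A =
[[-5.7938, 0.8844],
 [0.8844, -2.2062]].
sigma(A) ≈ {-6, -2}

A is real symmetric, so its spectrum consists of real eigenvalues. Expanding the characteristic polynomial of the displayed matrix gives
  det(λ I - A) = p(λ) = λ^2 + (8)λ + (12).
Solving p(λ) = 0 yields eigenvalues ≈ -6, -2. (A is shown rounded to 4 decimals, so these recover the underlying integer eigenvalues to within that precision.)
Verification: the trace of A = -8 equals the sum of eigenvalues -8, and det(A) ≈ 12.0001 matches the eigenvalue product 12.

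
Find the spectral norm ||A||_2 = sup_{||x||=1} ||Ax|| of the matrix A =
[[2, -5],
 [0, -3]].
||A||_2 = sqrt((38 + sqrt(1300))/2) ≈ 6.085 (= sqrt(largest eigenvalue of A^T A))

||A||_2 = sigma_max(A) = sqrt(lambda_max(A^T A)). Form the symmetric matrix M = A^T A =
[[4, -10],
 [-10, 34]].
Its characteristic polynomial (trace, determinant of M give the coefficients) is
  p(λ) = det(λ I - M) = λ^2 - 38λ + 36.
For λ^2 - 38λ + 36 the discriminant is 1300. It is nonnegative but not a perfect square, so the roots are real and irrational: λ = (38 ± sqrt(1300))/2 ≈ 37.0278, 0.9722.
So the eigenvalues of A^T A are ≈ 0.9722, 37.0278 (all ≥ 0, as they must be for A^T A). The largest is λ_max = (38 + sqrt(1300))/2 ≈ 37.0278, hence ||A||_2 = sqrt(λ_max) = sqrt((38 + sqrt(1300))/2) ≈ 6.085.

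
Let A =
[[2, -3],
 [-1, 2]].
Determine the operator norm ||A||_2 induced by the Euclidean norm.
||A||_2 = sqrt((18 + sqrt(320))/2) ≈ 4.2361 (= sqrt(largest eigenvalue of A^T A))

||A||_2 = sigma_max(A) = sqrt(lambda_max(A^T A)). Form the symmetric matrix M = A^T A =
[[5, -8],
 [-8, 13]].
Its characteristic polynomial (trace, determinant of M give the coefficients) is
  p(λ) = det(λ I - M) = λ^2 - 18λ + 1.
For λ^2 - 18λ + 1 the discriminant is 320. It is nonnegative but not a perfect square, so the roots are real and irrational: λ = (18 ± sqrt(320))/2 ≈ 17.9443, 0.0557.
So the eigenvalues of A^T A are ≈ 0.0557, 17.9443 (all ≥ 0, as they must be for A^T A). The largest is λ_max = (18 + sqrt(320))/2 ≈ 17.9443, hence ||A||_2 = sqrt(λ_max) = sqrt((18 + sqrt(320))/2) ≈ 4.2361.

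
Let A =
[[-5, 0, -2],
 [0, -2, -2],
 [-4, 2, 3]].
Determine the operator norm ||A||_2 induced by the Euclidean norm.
||A||_2 ≈ 6.6 (= sqrt(largest eigenvalue of A^T A))

||A||_2 = sigma_max(A) = sqrt(lambda_max(A^T A)). Form the symmetric matrix M = A^T A =
[[41, -8, -2],
 [-8, 8, 10],
 [-2, 10, 17]].
Its characteristic polynomial (trace, sum of principal 2x2 minors, determinant of M give the coefficients) is
  p(λ) = det(λ I - M) = λ^3 - 66λ^2 + 993λ - 676.
No integer candidate from the rational root theorem (±divisors of 676) is a root, so the roots are irrational. The cubic discriminant is Δ = 386381664 > 0, so there are three distinct real roots. p(0) = -676 and p(1) = 252 have opposite signs, so a root lies in (0, 1); Newton's method refines it to λ ≈ 0.7143. p(21) = 332 and p(22) = -126 have opposite signs, so a root lies in (21, 22); Newton's method refines it to λ ≈ 21.7254. p(43) = -504 and p(44) = 424 have opposite signs, so a root lies in (43, 44); Newton's method refines it to λ ≈ 43.5602. Check (Vieta): the three roots sum to 66, matching tr M = 66.
So the eigenvalues of A^T A are ≈ 0.7143, 21.7254, 43.5602 (all ≥ 0, as they must be for A^T A). The largest is λ_max ≈ 43.5602, hence ||A||_2 = sqrt(λ_max) ≈ 6.6.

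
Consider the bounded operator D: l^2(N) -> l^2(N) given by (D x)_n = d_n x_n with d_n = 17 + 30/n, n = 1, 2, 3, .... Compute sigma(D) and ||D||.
sigma(D) = {17 + 30/n : n ≥ 1} ∪ {17}; ||D|| = 47

A bounded diagonal operator on l^2 with diagonal entries d_n has spectrum equal to the closure of {d_n : n ≥ 1}: every d_n is an eigenvalue (with eigenvector e_n), so {d_n} ⊂ sigma(D); the spectrum is closed, so its closure is too; and for lambda not in the closure, (D - lambda I) has bounded inverse (the diagonal entries 1/(d_n - lambda) are bounded). For our sequence d_n = 17 + 30/n, n = 1, 2, 3, ...:
  - {d_n} = {17 + 30/n : n ≥ 1}; the only limit point is 17
  - closure = {17 + 30/n : n ≥ 1} ∪ {17}
For the norm: a diagonal operator has ||D|| = sup_n |d_n|. Here d_n = 17 + 30/n is positive and decreasing, so sup_n |d_n| = d_1 = 17 + 30 = 47. So ||D|| = 47.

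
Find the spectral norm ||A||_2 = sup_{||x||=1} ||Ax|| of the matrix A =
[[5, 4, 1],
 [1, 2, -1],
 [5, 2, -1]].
||A||_2 ≈ 8.4995 (= sqrt(largest eigenvalue of A^T A))

||A||_2 = sigma_max(A) = sqrt(lambda_max(A^T A)). Form the symmetric matrix M = A^T A =
[[51, 32, -1],
 [32, 24, 0],
 [-1, 0, 3]].
Its characteristic polynomial (trace, sum of principal 2x2 minors, determinant of M give the coefficients) is
  p(λ) = det(λ I - M) = λ^3 - 78λ^2 + 424λ - 576.
No integer candidate from the rational root theorem (±divisors of 576) is a root, so the roots are irrational. The cubic discriminant is Δ = 29421824 > 0, so there are three distinct real roots. p(2) = -32 and p(3) = 21 have opposite signs, so a root lies in (2, 3); Newton's method refines it to λ ≈ 2.3157. p(3) = 21 and p(4) = -64 have opposite signs, so a root lies in (3, 4); Newton's method refines it to λ ≈ 3.4432. p(72) = -1152 and p(73) = 3731 have opposite signs, so a root lies in (72, 73); Newton's method refines it to λ ≈ 72.2411. Check (Vieta): the three roots sum to 78, matching tr M = 78.
So the eigenvalues of A^T A are ≈ 2.3157, 3.4432, 72.2411 (all ≥ 0, as they must be for A^T A). The largest is λ_max ≈ 72.2411, hence ||A||_2 = sqrt(λ_max) ≈ 8.4995.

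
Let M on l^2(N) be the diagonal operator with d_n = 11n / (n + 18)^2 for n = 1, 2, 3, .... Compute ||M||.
||M|| = 11/72 (attained at n = 18)

For M diagonal, ||M|| = sup_n |d_n|. Treat f(x) = 11x / (x + 18)^2 for real x > 0. By the quotient rule, f'(x) = 11(18 - x)/(x + 18)^3, which is positive for x < 18 and negative for x > 18. So f has a unique maximum at x = 18, and since 18 is a positive integer, the supremum over n ≥ 1 is attained at n = 18: d_18 = 11·18/(18 + 18)^2 = 11·18/1296 = 11/72. Hence ||M|| = 11/72.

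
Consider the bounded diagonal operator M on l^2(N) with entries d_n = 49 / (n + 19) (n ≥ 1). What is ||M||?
||M|| = 49/20 (attained at n = 1)

For M diagonal, ||M|| = sup_n |d_n| = sup_n 49/(n + 19). This is positive and strictly decreasing in n, so the supremum is attained at n = 1: d_1 = 49/(1 + 19) = 49/20. Hence ||M|| = 49/20.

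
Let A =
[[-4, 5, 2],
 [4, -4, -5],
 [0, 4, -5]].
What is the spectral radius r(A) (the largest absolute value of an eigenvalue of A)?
r(A) ≈ 6.9915

The eigenvalues of A are the roots of its characteristic polynomial. With M = A (coefficients from the trace, the sum of principal 2x2 minors, and det A):
  p(λ) = det(λ I - M) = λ^3 + 13λ^2 + 56λ + 28.
No integer candidate from the rational root theorem (±divisors of 28) is a root, so the roots are irrational. The cubic discriminant is Δ = -72800 < 0, so there is one real root and a complex-conjugate pair. p(-1) = -16 and p(0) = 28 have opposite signs, so a root lies in (-1, 0); Newton's method refines it to λ ≈ -0.5728. Dividing out (λ - (-0.5728)) leaves approximately λ^2 + 12.4272λ + 48.8815. For λ^2 + 12.4272λ + 48.8815 the discriminant is -41.0912. It is negative, so the remaining roots are the complex-conjugate pair λ ≈ -6.2136 ± 3.2051i. Their product equals the constant term, so |λ|^2 ≈ 48.8815 and |λ| ≈ 6.9915.
Thus the eigenvalues (to 4 decimals) are -0.5728 (modulus 0.5728); -6.2136 ± 3.2051i (modulus 6.9915). The spectral radius is the largest modulus: r(A) ≈ 6.9915. (Cross-check: r(A) ≤ ||A||_2 ≈ 9.8686; equality holds whenever A is normal, though it can also hold for some non-normal A.)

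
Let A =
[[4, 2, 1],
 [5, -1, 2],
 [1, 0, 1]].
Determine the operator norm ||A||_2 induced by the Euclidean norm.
||A||_2 ≈ 6.9005 (= sqrt(largest eigenvalue of A^T A))

||A||_2 = sigma_max(A) = sqrt(lambda_max(A^T A)). Form the symmetric matrix M = A^T A =
[[42, 3, 15],
 [3, 5, 0],
 [15, 0, 6]].
Its characteristic polynomial (trace, sum of principal 2x2 minors, determinant of M give the coefficients) is
  p(λ) = det(λ I - M) = λ^3 - 53λ^2 + 258λ - 81.
No integer candidate from the rational root theorem (±divisors of 81) is a root, so the roots are irrational. The cubic discriminant is Δ = 89807625 > 0, so there are three distinct real roots. p(0) = -81 and p(1) = 125 have opposite signs, so a root lies in (0, 1); Newton's method refines it to λ ≈ 0.3372. p(5) = 9 and p(6) = -225 have opposite signs, so a root lies in (5, 6); Newton's method refines it to λ ≈ 5.0453. p(47) = -1209 and p(48) = 783 have opposite signs, so a root lies in (47, 48); Newton's method refines it to λ ≈ 47.6176. Check (Vieta): the three roots sum to 53, matching tr M = 53.
So the eigenvalues of A^T A are ≈ 0.3372, 5.0453, 47.6176 (all ≥ 0, as they must be for A^T A). The largest is λ_max ≈ 47.6176, hence ||A||_2 = sqrt(λ_max) ≈ 6.9005.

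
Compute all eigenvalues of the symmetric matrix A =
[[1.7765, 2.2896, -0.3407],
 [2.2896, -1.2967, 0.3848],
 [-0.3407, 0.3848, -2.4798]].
sigma(A) ≈ {-3, -2, 3}

A is real symmetric, so its spectrum consists of real eigenvalues. Expanding the characteristic polynomial of the displayed matrix gives
  det(λ I - A) = p(λ) = λ^3 + (2)λ^2 + (-9)λ + (-18).
Solving p(λ) = 0 yields eigenvalues ≈ -3, -2, 3. (A is shown rounded to 4 decimals, so these recover the underlying integer eigenvalues to within that precision.)
Verification: the trace of A = -2 equals the sum of eigenvalues -2, and det(A) ≈ 17.9993 matches the eigenvalue product 18.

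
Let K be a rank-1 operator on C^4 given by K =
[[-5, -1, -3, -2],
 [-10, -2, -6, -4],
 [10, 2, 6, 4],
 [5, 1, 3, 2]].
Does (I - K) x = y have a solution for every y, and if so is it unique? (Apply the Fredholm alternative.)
(I - K) is singular (det(I - K) = 0, i.e. 1 ∈ sigma(K)). (I - K) x = y is solvable iff y ⊥ ker((I - K)^*) = span{(-5, -1, -3, -2)}, i.e. iff -5y_1 - y_2 - 3y_3 - 2y_4 = 0. When solvable, the solutions are x = y + c·(1, 2, -2, -1), c arbitrary (ker(I - K) = span{(1, 2, -2, -1)}, dimension 1).

K has rank 1, so it is an outer product K = u v^T: every row of K is a multiple of one row vector. Reading off the entries, u = (1, 2, -2, -1) and v = (-5, -1, -3, -2) (row i of K equals u_i·v^T). A rank-one matrix u v^T satisfies K u = u (v·u) and kills the (3)-dimensional subspace v^⊥, so its characteristic polynomial is lambda^3 (lambda - v·u) with v·u = tr K = 1. Hence the eigenvalues of I - K are 1 (multiplicity 3) and 1 - (1) = 0, so det(I - K) = 0. (Direct check: I - K =
[[6, 1, 3, 2],
 [10, 3, 6, 4],
 [-10, -2, -5, -4],
 [-5, -1, -3, -1]]
has determinant 0.) So 1 is an eigenvalue of K and (I - K) is not invertible. The finite-dimensional Fredholm alternative says: either (I - K) is invertible, or ker(I - K) ≠ {0} and then range(I - K) = ker((I - K)^*)^⊥, with dim ker(I - K) = dim ker((I - K)^*). We are in the second case, so we need both kernels. Kernel of I - K: (I - K) u = u - u (v·u) = u - u = 0, so ker(I - K) = span{u} = span{(1, 2, -2, -1)} (it is exactly 1-dimensional because rank(I - K) = 3). Kernel of the adjoint: K is real, so (I - K)^* = I - K^T = I - v u^T, and (I - v u^T) v = v - v (u·v) = 0; hence ker((I - K)^*) = span{v} = span{(-5, -1, -3, -2)}. Therefore (I - K) x = y is solvable iff <y, v> = 0, i.e. iff -5y_1 - y_2 - 3y_3 - 2y_4 = 0. When this holds, K y = u (v·y) = 0, so (I - K) y = y and x = y is a particular solution; the full solution set is the line x = y + c·u = y + c·(1, 2, -2, -1), c ∈ C.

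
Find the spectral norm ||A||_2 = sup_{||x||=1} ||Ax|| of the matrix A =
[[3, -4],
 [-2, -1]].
||A||_2 = sqrt((30 + sqrt(416))/2) ≈ 5.0198 (= sqrt(largest eigenvalue of A^T A))

||A||_2 = sigma_max(A) = sqrt(lambda_max(A^T A)). Form the symmetric matrix M = A^T A =
[[13, -10],
 [-10, 17]].
Its characteristic polynomial (trace, determinant of M give the coefficients) is
  p(λ) = det(λ I - M) = λ^2 - 30λ + 121.
For λ^2 - 30λ + 121 the discriminant is 416. It is nonnegative but not a perfect square, so the roots are real and irrational: λ = (30 ± sqrt(416))/2 ≈ 25.198, 4.802.
So the eigenvalues of A^T A are ≈ 4.802, 25.198 (all ≥ 0, as they must be for A^T A). The largest is λ_max = (30 + sqrt(416))/2 ≈ 25.198, hence ||A||_2 = sqrt(λ_max) = sqrt((30 + sqrt(416))/2) ≈ 5.0198.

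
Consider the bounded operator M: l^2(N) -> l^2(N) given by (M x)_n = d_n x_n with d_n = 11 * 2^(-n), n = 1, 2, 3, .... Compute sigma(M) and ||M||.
sigma(M) = {11 * 2^(-n) : n ≥ 1} ∪ {0}; ||M|| = 11/2

A bounded diagonal operator on l^2 with diagonal entries d_n has spectrum equal to the closure of {d_n : n ≥ 1}: every d_n is an eigenvalue (with eigenvector e_n), so {d_n} ⊂ sigma(M); the spectrum is closed, so its closure is too; and for lambda not in the closure, (M - lambda I) has bounded inverse (the diagonal entries 1/(d_n - lambda) are bounded). For our sequence d_n = 11 * 2^(-n), n = 1, 2, 3, ...:
  - {d_n} = {11 * 2^(-n) : n ≥ 1}; the only limit point is 0
  - closure = {11 * 2^(-n) : n ≥ 1} ∪ {0}
For the norm: a diagonal operator has ||M|| = sup_n |d_n|. Here d_n = 11 * 2^(-n) is positive and decreasing, so sup_n |d_n| = d_1 = 11/2. So ||M|| = 11/2.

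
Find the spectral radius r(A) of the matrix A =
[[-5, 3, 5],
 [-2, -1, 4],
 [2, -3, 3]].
r(A) ≈ 3.542

The eigenvalues of A are the roots of its characteristic polynomial. With M = A (coefficients from the trace, the sum of principal 2x2 minors, and det A):
  p(λ) = det(λ I - M) = λ^3 + 3λ^2 - 5λ - 37.
No integer candidate from the rational root theorem (±divisors of 37) is a root, so the roots are irrational. The cubic discriminant is Δ = -22252 < 0, so there is one real root and a complex-conjugate pair. p(2) = -27 and p(3) = 2 have opposite signs, so a root lies in (2, 3); Newton's method refines it to λ ≈ 2.9492. Dividing out (λ - (2.9492)) leaves approximately λ^2 + 5.9492λ + 12.5456. For λ^2 + 5.9492λ + 12.5456 the discriminant is -14.7893. It is negative, so the remaining roots are the complex-conjugate pair λ ≈ -2.9746 ± 1.9228i. Their product equals the constant term, so |λ|^2 ≈ 12.5456 and |λ| ≈ 3.542.
Thus the eigenvalues (to 4 decimals) are 2.9492 (modulus 2.9492); -2.9746 ± 1.9228i (modulus 3.542). The spectral radius is the largest modulus: r(A) ≈ 3.542. (Cross-check: r(A) ≤ ||A||_2 ≈ 8.5476; equality holds whenever A is normal, though it can also hold for some non-normal A.)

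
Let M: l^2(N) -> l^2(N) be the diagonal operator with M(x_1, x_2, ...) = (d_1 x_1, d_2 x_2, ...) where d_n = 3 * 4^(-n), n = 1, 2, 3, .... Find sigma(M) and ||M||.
sigma(M) = {3 * 4^(-n) : n ≥ 1} ∪ {0}; ||M|| = 3/4

A bounded diagonal operator on l^2 with diagonal entries d_n has spectrum equal to the closure of {d_n : n ≥ 1}: every d_n is an eigenvalue (with eigenvector e_n), so {d_n} ⊂ sigma(M); the spectrum is closed, so its closure is too; and for lambda not in the closure, (M - lambda I) has bounded inverse (the diagonal entries 1/(d_n - lambda) are bounded). For our sequence d_n = 3 * 4^(-n), n = 1, 2, 3, ...:
  - {d_n} = {3 * 4^(-n) : n ≥ 1}; the only limit point is 0
  - closure = {3 * 4^(-n) : n ≥ 1} ∪ {0}
For the norm: a diagonal operator has ||M|| = sup_n |d_n|. Here d_n = 3 * 4^(-n) is positive and decreasing, so sup_n |d_n| = d_1 = 3/4. So ||M|| = 3/4.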